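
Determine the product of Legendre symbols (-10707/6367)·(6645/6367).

By multiplicativity, (-10707·6645/6367) = (-10707/6367)·(6645/6367).
First factor (-10707/6367):
(-10707/6367)
  = (2027/6367)    [-10707 ≡ 2027 mod 6367]
  = -(6367/2027)    [QR: both ≡ 3 mod 4, sign flips]
  = -(286/2027)    [6367 ≡ 286 mod 2027]
  = (143/2027)    [2027 ≡ 3 mod 8 ⇒ (2/2027) = -1]
  = -(2027/143)    [QR: both ≡ 3 mod 4, sign flips]
  = -(25/143)    [2027 ≡ 25 mod 143]
  = -(143/25)    [QR: 25 ≡ 1 mod 4, sign kept]
  = -(18/25)    [143 ≡ 18 mod 25]
  = -(9/25)    [25 ≡ 1 mod 8 ⇒ (2/25) = +1]
  = -(25/9)    [QR: 9 ≡ 1 mod 4, sign kept]
  = -(7/9)    [25 ≡ 7 mod 9]
  = -(9/7)    [QR: 9 ≡ 1 mod 4, sign kept]
  = -(2/7)    [9 ≡ 2 mod 7]
  = -(1/7)    [7 ≡ 7 mod 8 ⇒ (2/7) = +1]
  = -1    [(1/7) = 1]
Second factor (6645/6367):
(6645/6367)
  = (278/6367)    [6645 ≡ 278 mod 6367]
  = (139/6367)    [6367 ≡ 7 mod 8 ⇒ (2/6367) = +1]
  = -(6367/139)    [QR: both ≡ 3 mod 4, sign flips]
  = -(112/139)    [6367 ≡ 112 mod 139]
  = -(7/139)    [139 ≡ 3 mod 8 ⇒ (2/139)^4 = +1]
  = (139/7)    [QR: both ≡ 3 mod 4, sign flips]
  = (6/7)    [139 ≡ 6 mod 7]
  = (3/7)    [7 ≡ 7 mod 8 ⇒ (2/7) = +1]
  = -(7/3)    [QR: both ≡ 3 mod 4, sign flips]
  = -(1/3)    [7 ≡ 1 mod 3]
  = -1    [(1/3) = 1]
Product: (-1)·(-1) = 1.

1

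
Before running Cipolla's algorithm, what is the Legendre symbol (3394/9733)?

-1

(3394/9733)
  = -(1697/9733)    [9733 ≡ 5 mod 8 ⇒ (2/9733) = -1]
  = -(9733/1697)    [QR: 1697 ≡ 1 mod 4, sign kept]
  = -(1248/1697)    [9733 ≡ 1248 mod 1697]
  = -(39/1697)    [1697 ≡ 1 mod 8 ⇒ (2/1697)^5 = +1]
  = -(1697/39)    [QR: 1697 ≡ 1 mod 4, sign kept]
  = -(20/39)    [1697 ≡ 20 mod 39]
  = -(5/39)    [39 ≡ 7 mod 8 ⇒ (2/39)^2 = +1]
  = -(39/5)    [QR: 5 ≡ 1 mod 4, sign kept]
  = -(4/5)    [39 ≡ 4 mod 5]
  = -(1/5)    [5 ≡ 5 mod 8 ⇒ (2/5)^2 = +1]
  = -1    [(1/5) = 1]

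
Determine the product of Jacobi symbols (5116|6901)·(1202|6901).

-1

By multiplicativity, (5116·1202|6901) = (5116|6901)·(1202|6901).
First factor (5116|6901):
(5116|6901)
  = (1279|6901)    [6901 ≡ 5 mod 8 ⇒ (2|6901)^2 = +1]
  = (6901|1279)    [QR: 6901 ≡ 1 mod 4, sign kept]
  = (506|1279)    [6901 ≡ 506 mod 1279]
  = (253|1279)    [1279 ≡ 7 mod 8 ⇒ (2|1279) = +1]
  = (1279|253)    [QR: 253 ≡ 1 mod 4, sign kept]
  = (14|253)    [1279 ≡ 14 mod 253]
  = -(7|253)    [253 ≡ 5 mod 8 ⇒ (2|253) = -1]
  = -(253|7)    [QR: 253 ≡ 1 mod 4, sign kept]
  = -(1|7)    [253 ≡ 1 mod 7]
  = -1    [(1|7) = 1]
Second factor (1202|6901):
(1202|6901)
  = -(601|6901)    [6901 ≡ 5 mod 8 ⇒ (2|6901) = -1]
  = -(6901|601)    [QR: 601 ≡ 1 mod 4, sign kept]
  = -(290|601)    [6901 ≡ 290 mod 601]
  = -(145|601)    [601 ≡ 1 mod 8 ⇒ (2|601) = +1]
  = -(601|145)    [QR: 145 ≡ 1 mod 4, sign kept]
  = -(21|145)    [601 ≡ 21 mod 145]
  = -(145|21)    [QR: 21 ≡ 1 mod 4, sign kept]
  = -(19|21)    [145 ≡ 19 mod 21]
  = -(21|19)    [QR: 21 ≡ 1 mod 4, sign kept]
  = -(2|19)    [21 ≡ 2 mod 19]
  = (1|19)    [19 ≡ 3 mod 8 ⇒ (2|19) = -1]
  = 1    [(1|19) = 1]
Product: (-1)·(1) = -1.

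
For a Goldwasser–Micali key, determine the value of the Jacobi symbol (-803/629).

(-803/629)
  = (455/629)    [-803 ≡ 455 mod 629]
  = (629/455)    [QR: 629 ≡ 1 mod 4, sign kept]
  = (174/455)    [629 ≡ 174 mod 455]
  = (87/455)    [455 ≡ 7 mod 8 ⇒ (2/455) = +1]
  = -(455/87)    [QR: both ≡ 3 mod 4, sign flips]
  = -(20/87)    [455 ≡ 20 mod 87]
  = -(5/87)    [87 ≡ 7 mod 8 ⇒ (2/87)^2 = +1]
  = -(87/5)    [QR: 5 ≡ 1 mod 4, sign kept]
  = -(2/5)    [87 ≡ 2 mod 5]
  = (1/5)    [5 ≡ 5 mod 8 ⇒ (2/5) = -1]
  = 1    [(1/5) = 1]

1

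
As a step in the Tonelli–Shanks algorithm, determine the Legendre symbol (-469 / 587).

-1

(-469 / 587)
  = -(469 / 587)    [587 ≡ 3 mod 4 ⇒ (-1 / 587) = -1]
  = -(587 / 469)    [QR: 469 ≡ 1 mod 4, sign kept]
  = -(118 / 469)    [587 ≡ 118 mod 469]
  = (59 / 469)    [469 ≡ 5 mod 8 ⇒ (2 / 469) = -1]
  = (469 / 59)    [QR: 469 ≡ 1 mod 4, sign kept]
  = (56 / 59)    [469 ≡ 56 mod 59]
  = -(7 / 59)    [59 ≡ 3 mod 8 ⇒ (2 / 59)^3 = -1]
  = (59 / 7)    [QR: both ≡ 3 mod 4, sign flips]
  = (3 / 7)    [59 ≡ 3 mod 7]
  = -(7 / 3)    [QR: both ≡ 3 mod 4, sign flips]
  = -(1 / 3)    [7 ≡ 1 mod 3]
  = -1    [(1 / 3) = 1]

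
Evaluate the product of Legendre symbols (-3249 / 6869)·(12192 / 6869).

1

By multiplicativity, (-3249·12192 / 6869) = (-3249 / 6869)·(12192 / 6869).
First factor (-3249 / 6869):
(-3249 / 6869)
  = (3620 / 6869)    [-3249 ≡ 3620 mod 6869]
  = (905 / 6869)    [6869 ≡ 5 mod 8 ⇒ (2 / 6869)^2 = +1]
  = (6869 / 905)    [QR: 905 ≡ 1 mod 4, sign kept]
  = (534 / 905)    [6869 ≡ 534 mod 905]
  = (267 / 905)    [905 ≡ 1 mod 8 ⇒ (2 / 905) = +1]
  = (905 / 267)    [QR: 905 ≡ 1 mod 4, sign kept]
  = (104 / 267)    [905 ≡ 104 mod 267]
  = -(13 / 267)    [267 ≡ 3 mod 8 ⇒ (2 / 267)^3 = -1]
  = -(267 / 13)    [QR: 13 ≡ 1 mod 4, sign kept]
  = -(7 / 13)    [267 ≡ 7 mod 13]
  = -(13 / 7)    [QR: 13 ≡ 1 mod 4, sign kept]
  = -(6 / 7)    [13 ≡ 6 mod 7]
  = -(3 / 7)    [7 ≡ 7 mod 8 ⇒ (2 / 7) = +1]
  = (7 / 3)    [QR: both ≡ 3 mod 4, sign flips]
  = (1 / 3)    [7 ≡ 1 mod 3]
  = 1    [(1 / 3) = 1]
Second factor (12192 / 6869):
(12192 / 6869)
  = (5323 / 6869)    [12192 ≡ 5323 mod 6869]
  = (6869 / 5323)    [QR: 6869 ≡ 1 mod 4, sign kept]
  = (1546 / 5323)    [6869 ≡ 1546 mod 5323]
  = -(773 / 5323)    [5323 ≡ 3 mod 8 ⇒ (2 / 5323) = -1]
  = -(5323 / 773)    [QR: 773 ≡ 1 mod 4, sign kept]
  = -(685 / 773)    [5323 ≡ 685 mod 773]
  = -(773 / 685)    [QR: 685 ≡ 1 mod 4, sign kept]
  = -(88 / 685)    [773 ≡ 88 mod 685]
  = (11 / 685)    [685 ≡ 5 mod 8 ⇒ (2 / 685)^3 = -1]
  = (685 / 11)    [QR: 685 ≡ 1 mod 4, sign kept]
  = (3 / 11)    [685 ≡ 3 mod 11]
  = -(11 / 3)    [QR: both ≡ 3 mod 4, sign flips]
  = -(2 / 3)    [11 ≡ 2 mod 3]
  = (1 / 3)    [3 ≡ 3 mod 8 ⇒ (2 / 3) = -1]
  = 1    [(1 / 3) = 1]
Product: (1)·(1) = 1.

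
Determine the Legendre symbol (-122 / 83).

1

Pull out -1: (-122 / 83) = (-1 / 83)·(122 / 83). Since 83 ≡ 3 (mod 4), (-1 / 83) = -1. Now have -(122 / 83).
Reduce the numerator: 122 ≡ 39 (mod 83), so (122 / 83) = (39 / 83).
Both 39 ≡ 3 and 83 ≡ 3 (mod 4), so reciprocity gives (39 / 83) = -(83 / 39). Reduce: 83 ≡ 5 (mod 39). Now have (5 / 39).
5 ≡ 1 (mod 4), so quadratic reciprocity gives (5 / 39) = (39 / 5). Reduce: 39 ≡ 4 (mod 5). Now have (4 / 5).
Factor out 2: 4 = 2^2. Since 5 ≡ 5 (mod 8), (2 / 5) = -1, and (2 / 5)^2 = +1. Now have (1 / 5).
(1 / 5) = 1. Collecting the sign factors: 1.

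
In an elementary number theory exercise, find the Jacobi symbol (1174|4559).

1

Factor out 2: 1174 = 2·587. Since 4559 ≡ 7 (mod 8), (2|4559) = +1. Now have (587|4559).
Both 587 ≡ 3 and 4559 ≡ 3 (mod 4), so reciprocity gives (587|4559) = -(4559|587). Reduce: 4559 ≡ 450 (mod 587). Now have -(450|587).
Factor out 2: 450 = 2·225. Since 587 ≡ 3 (mod 8), (2|587) = -1. Now have (225|587).
225 ≡ 1 (mod 4), so quadratic reciprocity gives (225|587) = (587|225). Reduce: 587 ≡ 137 (mod 225). Now have (137|225).
137 ≡ 1 (mod 4), so quadratic reciprocity gives (137|225) = (225|137). Reduce: 225 ≡ 88 (mod 137). Now have (88|137).
Factor out 2: 88 = 2^3·11. Since 137 ≡ 1 (mod 8), (2|137) = +1, and (2|137)^3 = +1. Now have (11|137).
137 ≡ 1 (mod 4), so quadratic reciprocity gives (11|137) = (137|11). Reduce: 137 ≡ 5 (mod 11). Now have (5|11).
5 ≡ 1 (mod 4), so quadratic reciprocity gives (5|11) = (11|5). Reduce: 11 ≡ 1 (mod 5). Now have (1|5).
(1|5) = 1. Collecting the sign factors: 1.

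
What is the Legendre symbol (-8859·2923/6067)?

-1

By multiplicativity, (-8859·2923/6067) = (-8859/6067)·(2923/6067).
First factor (-8859/6067):
Pull out -1: (-8859/6067) = (-1/6067)·(8859/6067). Since 6067 ≡ 3 (mod 4), (-1/6067) = -1. Now have -(8859/6067).
Reduce the numerator: 8859 ≡ 2792 (mod 6067), so (8859/6067) = (2792/6067).
Factor out 2: 2792 = 2^3·349. Since 6067 ≡ 3 (mod 8), (2/6067) = -1, and (2/6067)^3 = -1. Now have (349/6067).
349 ≡ 1 (mod 4), so quadratic reciprocity gives (349/6067) = (6067/349). Reduce: 6067 ≡ 134 (mod 349). Now have (134/349).
Factor out 2: 134 = 2·67. Since 349 ≡ 5 (mod 8), (2/349) = -1. Now have -(67/349).
349 ≡ 1 (mod 4), so quadratic reciprocity gives (67/349) = (349/67). Reduce: 349 ≡ 14 (mod 67). Now have -(14/67).
Factor out 2: 14 = 2·7. Since 67 ≡ 3 (mod 8), (2/67) = -1. Now have (7/67).
Both 7 ≡ 3 and 67 ≡ 3 (mod 4), so reciprocity gives (7/67) = -(67/7). Reduce: 67 ≡ 4 (mod 7). Now have -(4/7).
Factor out 2: 4 = 2^2. Since 7 ≡ 7 (mod 8), (2/7) = +1, and (2/7)^2 = +1. Now have -(1/7).
(1/7) = 1. Collecting the sign factors: -1.
Second factor (2923/6067):
Both 2923 ≡ 3 and 6067 ≡ 3 (mod 4), so reciprocity gives (2923/6067) = -(6067/2923). Reduce: 6067 ≡ 221 (mod 2923). Now have -(221/2923).
221 ≡ 1 (mod 4), so quadratic reciprocity gives (221/2923) = (2923/221). Reduce: 2923 ≡ 50 (mod 221). Now have -(50/221).
Factor out 2: 50 = 2·25. Since 221 ≡ 5 (mod 8), (2/221) = -1. Now have (25/221).
25 ≡ 1 (mod 4), so quadratic reciprocity gives (25/221) = (221/25). Reduce: 221 ≡ 21 (mod 25). Now have (21/25).
21 ≡ 1 (mod 4), so quadratic reciprocity gives (21/25) = (25/21). Reduce: 25 ≡ 4 (mod 21). Now have (4/21).
Factor out 2: 4 = 2^2. Since 21 ≡ 5 (mod 8), (2/21) = -1, and (2/21)^2 = +1. Now have (1/21).
(1/21) = 1. Collecting the sign factors: 1.
Product: (-1)·(1) = -1.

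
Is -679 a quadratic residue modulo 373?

(-679/373)
  = (679/373)    [373 ≡ 1 mod 4 ⇒ (-1/373) = +1]
  = (306/373)    [679 ≡ 306 mod 373]
  = -(153/373)    [373 ≡ 5 mod 8 ⇒ (2/373) = -1]
  = -(373/153)    [QR: 153 ≡ 1 mod 4, sign kept]
  = -(67/153)    [373 ≡ 67 mod 153]
  = -(153/67)    [QR: 153 ≡ 1 mod 4, sign kept]
  = -(19/67)    [153 ≡ 19 mod 67]
  = (67/19)    [QR: both ≡ 3 mod 4, sign flips]
  = (10/19)    [67 ≡ 10 mod 19]
  = -(5/19)    [19 ≡ 3 mod 8 ⇒ (2/19) = -1]
  = -(19/5)    [QR: 5 ≡ 1 mod 4, sign kept]
  = -(4/5)    [19 ≡ 4 mod 5]
  = -(1/5)    [5 ≡ 5 mod 8 ⇒ (2/5)^2 = +1]
  = -1    [(1/5) = 1]
(-679/373) = -1, and 373 is prime, so -679 is not a quadratic residue mod 373.

no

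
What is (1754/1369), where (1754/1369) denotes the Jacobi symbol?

1

Reduce the numerator: 1754 ≡ 385 (mod 1369), so (1754/1369) = (385/1369).
385 ≡ 1 (mod 4), so quadratic reciprocity gives (385/1369) = (1369/385). Reduce: 1369 ≡ 214 (mod 385). Now have (214/385).
Factor out 2: 214 = 2·107. Since 385 ≡ 1 (mod 8), (2/385) = +1. Now have (107/385).
385 ≡ 1 (mod 4), so quadratic reciprocity gives (107/385) = (385/107). Reduce: 385 ≡ 64 (mod 107). Now have (64/107).
Factor out 2: 64 = 2^6. Since 107 ≡ 3 (mod 8), (2/107) = -1, and (2/107)^6 = +1. Now have (1/107).
(1/107) = 1. Collecting the sign factors: 1.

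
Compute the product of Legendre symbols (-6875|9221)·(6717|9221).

By multiplicativity, (-6875·6717|9221) = (-6875|9221)·(6717|9221).
First factor (-6875|9221):
Reduce the numerator: -6875 ≡ 2346 (mod 9221), so (-6875|9221) = (2346|9221).
Factor out 2: 2346 = 2·1173. Since 9221 ≡ 5 (mod 8), (2|9221) = -1. Now have -(1173|9221).
1173 ≡ 1 (mod 4), so quadratic reciprocity gives (1173|9221) = (9221|1173). Reduce: 9221 ≡ 1010 (mod 1173). Now have -(1010|1173).
Factor out 2: 1010 = 2·505. Since 1173 ≡ 5 (mod 8), (2|1173) = -1. Now have (505|1173).
505 ≡ 1 (mod 4), so quadratic reciprocity gives (505|1173) = (1173|505). Reduce: 1173 ≡ 163 (mod 505). Now have (163|505).
505 ≡ 1 (mod 4), so quadratic reciprocity gives (163|505) = (505|163). Reduce: 505 ≡ 16 (mod 163). Now have (16|163).
Factor out 2: 16 = 2^4. Since 163 ≡ 3 (mod 8), (2|163) = -1, and (2|163)^4 = +1. Now have (1|163).
(1|163) = 1. Collecting the sign factors: 1.
Second factor (6717|9221):
6717 ≡ 1 (mod 4), so quadratic reciprocity gives (6717|9221) = (9221|6717). Reduce: 9221 ≡ 2504 (mod 6717). Now have (2504|6717).
Factor out 2: 2504 = 2^3·313. Since 6717 ≡ 5 (mod 8), (2|6717) = -1, and (2|6717)^3 = -1. Now have -(313|6717).
313 ≡ 1 (mod 4), so quadratic reciprocity gives (313|6717) = (6717|313). Reduce: 6717 ≡ 144 (mod 313). Now have -(144|313).
Factor out 2: 144 = 2^4·9. Since 313 ≡ 1 (mod 8), (2|313) = +1, and (2|313)^4 = +1. Now have -(9|313).
9 ≡ 1 (mod 4), so quadratic reciprocity gives (9|313) = (313|9). Reduce: 313 ≡ 7 (mod 9). Now have -(7|9).
9 ≡ 1 (mod 4), so quadratic reciprocity gives (7|9) = (9|7). Reduce: 9 ≡ 2 (mod 7). Now have -(2|7).
Factor out 2: 2 = 2. Since 7 ≡ 7 (mod 8), (2|7) = +1. Now have -(1|7).
(1|7) = 1. Collecting the sign factors: -1.
Product: (1)·(-1) = -1.

-1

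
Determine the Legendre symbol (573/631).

573 ≡ 1 (mod 4), so quadratic reciprocity gives (573/631) = (631/573). Reduce: 631 ≡ 58 (mod 573). Now have (58/573).
Factor out 2: 58 = 2·29. Since 573 ≡ 5 (mod 8), (2/573) = -1. Now have -(29/573).
29 ≡ 1 (mod 4), so quadratic reciprocity gives (29/573) = (573/29). Reduce: 573 ≡ 22 (mod 29). Now have -(22/29).
Factor out 2: 22 = 2·11. Since 29 ≡ 5 (mod 8), (2/29) = -1. Now have (11/29).
29 ≡ 1 (mod 4), so quadratic reciprocity gives (11/29) = (29/11). Reduce: 29 ≡ 7 (mod 11). Now have (7/11).
Both 7 ≡ 3 and 11 ≡ 3 (mod 4), so reciprocity gives (7/11) = -(11/7). Reduce: 11 ≡ 4 (mod 7). Now have -(4/7).
Factor out 2: 4 = 2^2. Since 7 ≡ 7 (mod 8), (2/7) = +1, and (2/7)^2 = +1. Now have -(1/7).
(1/7) = 1. Collecting the sign factors: -1.

-1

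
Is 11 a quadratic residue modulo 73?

no

(11|73)
  = (73|11)    [QR: 73 ≡ 1 mod 4, sign kept]
  = (7|11)    [73 ≡ 7 mod 11]
  = -(11|7)    [QR: both ≡ 3 mod 4, sign flips]
  = -(4|7)    [11 ≡ 4 mod 7]
  = -(1|7)    [7 ≡ 7 mod 8 ⇒ (2|7)^2 = +1]
  = -1    [(1|7) = 1]
The Legendre symbol is -1, so x^2 ≡ 11 (mod 73) has no solution.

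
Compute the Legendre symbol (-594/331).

1

Reduce the numerator: -594 ≡ 68 (mod 331), so (-594/331) = (68/331).
Factor out 2: 68 = 2^2·17. Since 331 ≡ 3 (mod 8), (2/331) = -1, and (2/331)^2 = +1. Now have (17/331).
17 ≡ 1 (mod 4), so quadratic reciprocity gives (17/331) = (331/17). Reduce: 331 ≡ 8 (mod 17). Now have (8/17).
Factor out 2: 8 = 2^3. Since 17 ≡ 1 (mod 8), (2/17) = +1, and (2/17)^3 = +1. Now have (1/17).
(1/17) = 1. Collecting the sign factors: 1.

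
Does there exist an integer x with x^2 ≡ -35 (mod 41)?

no

(-35/41)
  = (6/41)    [-35 ≡ 6 mod 41]
  = (3/41)    [41 ≡ 1 mod 8 ⇒ (2/41) = +1]
  = (41/3)    [QR: 41 ≡ 1 mod 4, sign kept]
  = (2/3)    [41 ≡ 2 mod 3]
  = -(1/3)    [3 ≡ 3 mod 8 ⇒ (2/3) = -1]
  = -1    [(1/3) = 1]
(-35/41) = -1, and 41 is prime, so -35 is not a quadratic residue mod 41.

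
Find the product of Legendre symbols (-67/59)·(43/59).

-1

By multiplicativity, (-67·43/59) = (-67/59)·(43/59).
First factor (-67/59):
(-67/59)
  = -(67/59)    [59 ≡ 3 mod 4 ⇒ (-1/59) = -1]
  = -(8/59)    [67 ≡ 8 mod 59]
  = (1/59)    [59 ≡ 3 mod 8 ⇒ (2/59)^3 = -1]
  = 1    [(1/59) = 1]
Second factor (43/59):
(43/59)
  = -(59/43)    [QR: both ≡ 3 mod 4, sign flips]
  = -(16/43)    [59 ≡ 16 mod 43]
  = -(1/43)    [43 ≡ 3 mod 8 ⇒ (2/43)^4 = +1]
  = -1    [(1/43) = 1]
Product: (1)·(-1) = -1.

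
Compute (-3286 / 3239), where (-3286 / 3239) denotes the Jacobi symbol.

-1

Pull out -1: (-3286 / 3239) = (-1 / 3239)·(3286 / 3239). Since 3239 ≡ 3 (mod 4), (-1 / 3239) = -1. Now have -(3286 / 3239).
Reduce the numerator: 3286 ≡ 47 (mod 3239), so (3286 / 3239) = (47 / 3239).
Both 47 ≡ 3 and 3239 ≡ 3 (mod 4), so reciprocity gives (47 / 3239) = -(3239 / 47). Reduce: 3239 ≡ 43 (mod 47). Now have (43 / 47).
Both 43 ≡ 3 and 47 ≡ 3 (mod 4), so reciprocity gives (43 / 47) = -(47 / 43). Reduce: 47 ≡ 4 (mod 43). Now have -(4 / 43).
Factor out 2: 4 = 2^2. Since 43 ≡ 3 (mod 8), (2 / 43) = -1, and (2 / 43)^2 = +1. Now have -(1 / 43).
(1 / 43) = 1. Collecting the sign factors: -1.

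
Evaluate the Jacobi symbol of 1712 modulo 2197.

(1712|2197)
  = (107|2197)    [2197 ≡ 5 mod 8 ⇒ (2|2197)^4 = +1]
  = (2197|107)    [QR: 2197 ≡ 1 mod 4, sign kept]
  = (57|107)    [2197 ≡ 57 mod 107]
  = (107|57)    [QR: 57 ≡ 1 mod 4, sign kept]
  = (50|57)    [107 ≡ 50 mod 57]
  = (25|57)    [57 ≡ 1 mod 8 ⇒ (2|57) = +1]
  = (57|25)    [QR: 25 ≡ 1 mod 4, sign kept]
  = (7|25)    [57 ≡ 7 mod 25]
  = (25|7)    [QR: 25 ≡ 1 mod 4, sign kept]
  = (4|7)    [25 ≡ 4 mod 7]
  = (1|7)    [7 ≡ 7 mod 8 ⇒ (2|7)^2 = +1]
  = 1    [(1|7) = 1]

1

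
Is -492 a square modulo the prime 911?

Reduce the numerator: -492 ≡ 419 (mod 911), so (-492|911) = (419|911).
Both 419 ≡ 3 and 911 ≡ 3 (mod 4), so reciprocity gives (419|911) = -(911|419). Reduce: 911 ≡ 73 (mod 419). Now have -(73|419).
73 ≡ 1 (mod 4), so quadratic reciprocity gives (73|419) = (419|73). Reduce: 419 ≡ 54 (mod 73). Now have -(54|73).
Factor out 2: 54 = 2·27. Since 73 ≡ 1 (mod 8), (2|73) = +1. Now have -(27|73).
73 ≡ 1 (mod 4), so quadratic reciprocity gives (27|73) = (73|27). Reduce: 73 ≡ 19 (mod 27). Now have -(19|27).
Both 19 ≡ 3 and 27 ≡ 3 (mod 4), so reciprocity gives (19|27) = -(27|19). Reduce: 27 ≡ 8 (mod 19). Now have (8|19).
Factor out 2: 8 = 2^3. Since 19 ≡ 3 (mod 8), (2|19) = -1, and (2|19)^3 = -1. Now have -(1|19).
(1|19) = 1. Collecting the sign factors: -1.
The Legendre symbol is -1, so x^2 ≡ -492 (mod 911) has no solution.

no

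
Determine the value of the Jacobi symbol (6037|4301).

-1

(6037|4301)
  = (1736|4301)    [6037 ≡ 1736 mod 4301]
  = -(217|4301)    [4301 ≡ 5 mod 8 ⇒ (2|4301)^3 = -1]
  = -(4301|217)    [QR: 217 ≡ 1 mod 4, sign kept]
  = -(178|217)    [4301 ≡ 178 mod 217]
  = -(89|217)    [217 ≡ 1 mod 8 ⇒ (2|217) = +1]
  = -(217|89)    [QR: 89 ≡ 1 mod 4, sign kept]
  = -(39|89)    [217 ≡ 39 mod 89]
  = -(89|39)    [QR: 89 ≡ 1 mod 4, sign kept]
  = -(11|39)    [89 ≡ 11 mod 39]
  = (39|11)    [QR: both ≡ 3 mod 4, sign flips]
  = (6|11)    [39 ≡ 6 mod 11]
  = -(3|11)    [11 ≡ 3 mod 8 ⇒ (2|11) = -1]
  = (11|3)    [QR: both ≡ 3 mod 4, sign flips]
  = (2|3)    [11 ≡ 2 mod 3]
  = -(1|3)    [3 ≡ 3 mod 8 ⇒ (2|3) = -1]
  = -1    [(1|3) = 1]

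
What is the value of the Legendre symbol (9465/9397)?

Reduce the numerator: 9465 ≡ 68 (mod 9397), so (9465/9397) = (68/9397).
Factor out 2: 68 = 2^2·17. Since 9397 ≡ 5 (mod 8), (2/9397) = -1, and (2/9397)^2 = +1. Now have (17/9397).
17 ≡ 1 (mod 4), so quadratic reciprocity gives (17/9397) = (9397/17). Reduce: 9397 ≡ 13 (mod 17). Now have (13/17).
13 ≡ 1 (mod 4), so quadratic reciprocity gives (13/17) = (17/13). Reduce: 17 ≡ 4 (mod 13). Now have (4/13).
Factor out 2: 4 = 2^2. Since 13 ≡ 5 (mod 8), (2/13) = -1, and (2/13)^2 = +1. Now have (1/13).
(1/13) = 1. Collecting the sign factors: 1.

1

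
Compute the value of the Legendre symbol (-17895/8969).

1

Pull out -1: (-17895/8969) = (-1/8969)·(17895/8969). Since 8969 ≡ 1 (mod 4), (-1/8969) = +1. Now have (17895/8969).
Reduce the numerator: 17895 ≡ 8926 (mod 8969), so (17895/8969) = (8926/8969).
Factor out 2: 8926 = 2·4463. Since 8969 ≡ 1 (mod 8), (2/8969) = +1. Now have (4463/8969).
8969 ≡ 1 (mod 4), so quadratic reciprocity gives (4463/8969) = (8969/4463). Reduce: 8969 ≡ 43 (mod 4463). Now have (43/4463).
Both 43 ≡ 3 and 4463 ≡ 3 (mod 4), so reciprocity gives (43/4463) = -(4463/43). Reduce: 4463 ≡ 34 (mod 43). Now have -(34/43).
Factor out 2: 34 = 2·17. Since 43 ≡ 3 (mod 8), (2/43) = -1. Now have (17/43).
17 ≡ 1 (mod 4), so quadratic reciprocity gives (17/43) = (43/17). Reduce: 43 ≡ 9 (mod 17). Now have (9/17).
9 ≡ 1 (mod 4), so quadratic reciprocity gives (9/17) = (17/9). Reduce: 17 ≡ 8 (mod 9). Now have (8/9).
Factor out 2: 8 = 2^3. Since 9 ≡ 1 (mod 8), (2/9) = +1, and (2/9)^3 = +1. Now have (1/9).
(1/9) = 1. Collecting the sign factors: 1.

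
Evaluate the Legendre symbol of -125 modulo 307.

(-125 / 307)
  = -(125 / 307)    [307 ≡ 3 mod 4 ⇒ (-1 / 307) = -1]
  = -(307 / 125)    [QR: 125 ≡ 1 mod 4, sign kept]
  = -(57 / 125)    [307 ≡ 57 mod 125]
  = -(125 / 57)    [QR: 57 ≡ 1 mod 4, sign kept]
  = -(11 / 57)    [125 ≡ 11 mod 57]
  = -(57 / 11)    [QR: 57 ≡ 1 mod 4, sign kept]
  = -(2 / 11)    [57 ≡ 2 mod 11]
  = (1 / 11)    [11 ≡ 3 mod 8 ⇒ (2 / 11) = -1]
  = 1    [(1 / 11) = 1]

1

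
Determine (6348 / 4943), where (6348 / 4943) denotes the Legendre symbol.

1

(6348 / 4943)
  = (1405 / 4943)    [6348 ≡ 1405 mod 4943]
  = (4943 / 1405)    [QR: 1405 ≡ 1 mod 4, sign kept]
  = (728 / 1405)    [4943 ≡ 728 mod 1405]
  = -(91 / 1405)    [1405 ≡ 5 mod 8 ⇒ (2 / 1405)^3 = -1]
  = -(1405 / 91)    [QR: 1405 ≡ 1 mod 4, sign kept]
  = -(40 / 91)    [1405 ≡ 40 mod 91]
  = (5 / 91)    [91 ≡ 3 mod 8 ⇒ (2 / 91)^3 = -1]
  = (91 / 5)    [QR: 5 ≡ 1 mod 4, sign kept]
  = (1 / 5)    [91 ≡ 1 mod 5]
  = 1    [(1 / 5) = 1]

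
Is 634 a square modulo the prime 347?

Reduce the numerator: 634 ≡ 287 (mod 347), so (634/347) = (287/347).
Both 287 ≡ 3 and 347 ≡ 3 (mod 4), so reciprocity gives (287/347) = -(347/287). Reduce: 347 ≡ 60 (mod 287). Now have -(60/287).
Factor out 2: 60 = 2^2·15. Since 287 ≡ 7 (mod 8), (2/287) = +1, and (2/287)^2 = +1. Now have -(15/287).
Both 15 ≡ 3 and 287 ≡ 3 (mod 4), so reciprocity gives (15/287) = -(287/15). Reduce: 287 ≡ 2 (mod 15). Now have (2/15).
Factor out 2: 2 = 2. Since 15 ≡ 7 (mod 8), (2/15) = +1. Now have (1/15).
(1/15) = 1. Collecting the sign factors: 1.
The Legendre symbol is 1, so x^2 ≡ 634 (mod 347) has solution.

yes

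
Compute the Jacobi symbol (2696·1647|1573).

-1

By multiplicativity, (2696·1647|1573) = (2696|1573)·(1647|1573).
First factor (2696|1573):
(2696|1573)
  = (1123|1573)    [2696 ≡ 1123 mod 1573]
  = (1573|1123)    [QR: 1573 ≡ 1 mod 4, sign kept]
  = (450|1123)    [1573 ≡ 450 mod 1123]
  = -(225|1123)    [1123 ≡ 3 mod 8 ⇒ (2|1123) = -1]
  = -(1123|225)    [QR: 225 ≡ 1 mod 4, sign kept]
  = -(223|225)    [1123 ≡ 223 mod 225]
  = -(225|223)    [QR: 225 ≡ 1 mod 4, sign kept]
  = -(2|223)    [225 ≡ 2 mod 223]
  = -(1|223)    [223 ≡ 7 mod 8 ⇒ (2|223) = +1]
  = -1    [(1|223) = 1]
Second factor (1647|1573):
(1647|1573)
  = (74|1573)    [1647 ≡ 74 mod 1573]
  = -(37|1573)    [1573 ≡ 5 mod 8 ⇒ (2|1573) = -1]
  = -(1573|37)    [QR: 37 ≡ 1 mod 4, sign kept]
  = -(19|37)    [1573 ≡ 19 mod 37]
  = -(37|19)    [QR: 37 ≡ 1 mod 4, sign kept]
  = -(18|19)    [37 ≡ 18 mod 19]
  = (9|19)    [19 ≡ 3 mod 8 ⇒ (2|19) = -1]
  = (19|9)    [QR: 9 ≡ 1 mod 4, sign kept]
  = (1|9)    [19 ≡ 1 mod 9]
  = 1    [(1|9) = 1]
Product: (-1)·(1) = -1.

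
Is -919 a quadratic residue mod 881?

yes

Pull out -1: (-919/881) = (-1/881)·(919/881). Since 881 ≡ 1 (mod 4), (-1/881) = +1. Now have (919/881).
Reduce the numerator: 919 ≡ 38 (mod 881), so (919/881) = (38/881).
Factor out 2: 38 = 2·19. Since 881 ≡ 1 (mod 8), (2/881) = +1. Now have (19/881).
881 ≡ 1 (mod 4), so quadratic reciprocity gives (19/881) = (881/19). Reduce: 881 ≡ 7 (mod 19). Now have (7/19).
Both 7 ≡ 3 and 19 ≡ 3 (mod 4), so reciprocity gives (7/19) = -(19/7). Reduce: 19 ≡ 5 (mod 7). Now have -(5/7).
5 ≡ 1 (mod 4), so quadratic reciprocity gives (5/7) = (7/5). Reduce: 7 ≡ 2 (mod 5). Now have -(2/5).
Factor out 2: 2 = 2. Since 5 ≡ 5 (mod 8), (2/5) = -1. Now have (1/5).
(1/5) = 1. Collecting the sign factors: 1.
(-919/881) = 1, and 881 is prime, so -919 is a quadratic residue mod 881.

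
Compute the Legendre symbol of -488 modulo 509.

1

(-488|509)
  = (21|509)    [-488 ≡ 21 mod 509]
  = (509|21)    [QR: 21 ≡ 1 mod 4, sign kept]
  = (5|21)    [509 ≡ 5 mod 21]
  = (21|5)    [QR: 5 ≡ 1 mod 4, sign kept]
  = (1|5)    [21 ≡ 1 mod 5]
  = 1    [(1|5) = 1]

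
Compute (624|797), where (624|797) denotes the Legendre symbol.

(624|797)
  = (39|797)    [797 ≡ 5 mod 8 ⇒ (2|797)^4 = +1]
  = (797|39)    [QR: 797 ≡ 1 mod 4, sign kept]
  = (17|39)    [797 ≡ 17 mod 39]
  = (39|17)    [QR: 17 ≡ 1 mod 4, sign kept]
  = (5|17)    [39 ≡ 5 mod 17]
  = (17|5)    [QR: 5 ≡ 1 mod 4, sign kept]
  = (2|5)    [17 ≡ 2 mod 5]
  = -(1|5)    [5 ≡ 5 mod 8 ⇒ (2|5) = -1]
  = -1    [(1|5) = 1]

-1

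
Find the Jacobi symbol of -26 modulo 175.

1

(-26|175)
  = (149|175)    [-26 ≡ 149 mod 175]
  = (175|149)    [QR: 149 ≡ 1 mod 4, sign kept]
  = (26|149)    [175 ≡ 26 mod 149]
  = -(13|149)    [149 ≡ 5 mod 8 ⇒ (2|149) = -1]
  = -(149|13)    [QR: 13 ≡ 1 mod 4, sign kept]
  = -(6|13)    [149 ≡ 6 mod 13]
  = (3|13)    [13 ≡ 5 mod 8 ⇒ (2|13) = -1]
  = (13|3)    [QR: 13 ≡ 1 mod 4, sign kept]
  = (1|3)    [13 ≡ 1 mod 3]
  = 1    [(1|3) = 1]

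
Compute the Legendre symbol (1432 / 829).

1

(1432 / 829)
  = (603 / 829)    [1432 ≡ 603 mod 829]
  = (829 / 603)    [QR: 829 ≡ 1 mod 4, sign kept]
  = (226 / 603)    [829 ≡ 226 mod 603]
  = -(113 / 603)    [603 ≡ 3 mod 8 ⇒ (2 / 603) = -1]
  = -(603 / 113)    [QR: 113 ≡ 1 mod 4, sign kept]
  = -(38 / 113)    [603 ≡ 38 mod 113]
  = -(19 / 113)    [113 ≡ 1 mod 8 ⇒ (2 / 113) = +1]
  = -(113 / 19)    [QR: 113 ≡ 1 mod 4, sign kept]
  = -(18 / 19)    [113 ≡ 18 mod 19]
  = (9 / 19)    [19 ≡ 3 mod 8 ⇒ (2 / 19) = -1]
  = (19 / 9)    [QR: 9 ≡ 1 mod 4, sign kept]
  = (1 / 9)    [19 ≡ 1 mod 9]
  = 1    [(1 / 9) = 1]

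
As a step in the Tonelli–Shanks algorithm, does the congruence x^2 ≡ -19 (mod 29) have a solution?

no

(-19/29)
  = (19/29)    [29 ≡ 1 mod 4 ⇒ (-1/29) = +1]
  = (29/19)    [QR: 29 ≡ 1 mod 4, sign kept]
  = (10/19)    [29 ≡ 10 mod 19]
  = -(5/19)    [19 ≡ 3 mod 8 ⇒ (2/19) = -1]
  = -(19/5)    [QR: 5 ≡ 1 mod 4, sign kept]
  = -(4/5)    [19 ≡ 4 mod 5]
  = -(1/5)    [5 ≡ 5 mod 8 ⇒ (2/5)^2 = +1]
  = -1    [(1/5) = 1]
The Legendre symbol is -1, so x^2 ≡ -19 (mod 29) has no solution.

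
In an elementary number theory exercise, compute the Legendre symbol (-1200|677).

-1

Pull out -1: (-1200|677) = (-1|677)·(1200|677). Since 677 ≡ 1 (mod 4), (-1|677) = +1. Now have (1200|677).
Reduce the numerator: 1200 ≡ 523 (mod 677), so (1200|677) = (523|677).
677 ≡ 1 (mod 4), so quadratic reciprocity gives (523|677) = (677|523). Reduce: 677 ≡ 154 (mod 523). Now have (154|523).
Factor out 2: 154 = 2·77. Since 523 ≡ 3 (mod 8), (2|523) = -1. Now have -(77|523).
77 ≡ 1 (mod 4), so quadratic reciprocity gives (77|523) = (523|77). Reduce: 523 ≡ 61 (mod 77). Now have -(61|77).
61 ≡ 1 (mod 4), so quadratic reciprocity gives (61|77) = (77|61). Reduce: 77 ≡ 16 (mod 61). Now have -(16|61).
Factor out 2: 16 = 2^4. Since 61 ≡ 5 (mod 8), (2|61) = -1, and (2|61)^4 = +1. Now have -(1|61).
(1|61) = 1. Collecting the sign factors: -1.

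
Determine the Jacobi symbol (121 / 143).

121 ≡ 1 (mod 4), so quadratic reciprocity gives (121 / 143) = (143 / 121). Reduce: 143 ≡ 22 (mod 121). Now have (22 / 121).
Factor out 2: 22 = 2·11. Since 121 ≡ 1 (mod 8), (2 / 121) = +1. Now have (11 / 121).
121 ≡ 1 (mod 4), so quadratic reciprocity gives (11 / 121) = (121 / 11). Reduce: 121 ≡ 0 (mod 11). Now have (0 / 11).
The numerator is now 0 with denominator 11 > 1: the symbol is 0.

0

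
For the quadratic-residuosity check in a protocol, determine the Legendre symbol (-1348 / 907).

-1

(-1348 / 907)
  = (466 / 907)    [-1348 ≡ 466 mod 907]
  = -(233 / 907)    [907 ≡ 3 mod 8 ⇒ (2 / 907) = -1]
  = -(907 / 233)    [QR: 233 ≡ 1 mod 4, sign kept]
  = -(208 / 233)    [907 ≡ 208 mod 233]
  = -(13 / 233)    [233 ≡ 1 mod 8 ⇒ (2 / 233)^4 = +1]
  = -(233 / 13)    [QR: 13 ≡ 1 mod 4, sign kept]
  = -(12 / 13)    [233 ≡ 12 mod 13]
  = -(3 / 13)    [13 ≡ 5 mod 8 ⇒ (2 / 13)^2 = +1]
  = -(13 / 3)    [QR: 13 ≡ 1 mod 4, sign kept]
  = -(1 / 3)    [13 ≡ 1 mod 3]
  = -1    [(1 / 3) = 1]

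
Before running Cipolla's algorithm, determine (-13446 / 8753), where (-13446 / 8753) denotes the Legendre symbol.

Pull out -1: (-13446 / 8753) = (-1 / 8753)·(13446 / 8753). Since 8753 ≡ 1 (mod 4), (-1 / 8753) = +1. Now have (13446 / 8753).
Reduce the numerator: 13446 ≡ 4693 (mod 8753), so (13446 / 8753) = (4693 / 8753).
4693 ≡ 1 (mod 4), so quadratic reciprocity gives (4693 / 8753) = (8753 / 4693). Reduce: 8753 ≡ 4060 (mod 4693). Now have (4060 / 4693).
Factor out 2: 4060 = 2^2·1015. Since 4693 ≡ 5 (mod 8), (2 / 4693) = -1, and (2 / 4693)^2 = +1. Now have (1015 / 4693).
4693 ≡ 1 (mod 4), so quadratic reciprocity gives (1015 / 4693) = (4693 / 1015). Reduce: 4693 ≡ 633 (mod 1015). Now have (633 / 1015).
633 ≡ 1 (mod 4), so quadratic reciprocity gives (633 / 1015) = (1015 / 633). Reduce: 1015 ≡ 382 (mod 633). Now have (382 / 633).
Factor out 2: 382 = 2·191. Since 633 ≡ 1 (mod 8), (2 / 633) = +1. Now have (191 / 633).
633 ≡ 1 (mod 4), so quadratic reciprocity gives (191 / 633) = (633 / 191). Reduce: 633 ≡ 60 (mod 191). Now have (60 / 191).
Factor out 2: 60 = 2^2·15. Since 191 ≡ 7 (mod 8), (2 / 191) = +1, and (2 / 191)^2 = +1. Now have (15 / 191).
Both 15 ≡ 3 and 191 ≡ 3 (mod 4), so reciprocity gives (15 / 191) = -(191 / 15). Reduce: 191 ≡ 11 (mod 15). Now have -(11 / 15).
Both 11 ≡ 3 and 15 ≡ 3 (mod 4), so reciprocity gives (11 / 15) = -(15 / 11). Reduce: 15 ≡ 4 (mod 11). Now have (4 / 11).
Factor out 2: 4 = 2^2. Since 11 ≡ 3 (mod 8), (2 / 11) = -1, and (2 / 11)^2 = +1. Now have (1 / 11).
(1 / 11) = 1. Collecting the sign factors: 1.

1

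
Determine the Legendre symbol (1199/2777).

(1199/2777)
  = (2777/1199)    [QR: 2777 ≡ 1 mod 4, sign kept]
  = (379/1199)    [2777 ≡ 379 mod 1199]
  = -(1199/379)    [QR: both ≡ 3 mod 4, sign flips]
  = -(62/379)    [1199 ≡ 62 mod 379]
  = (31/379)    [379 ≡ 3 mod 8 ⇒ (2/379) = -1]
  = -(379/31)    [QR: both ≡ 3 mod 4, sign flips]
  = -(7/31)    [379 ≡ 7 mod 31]
  = (31/7)    [QR: both ≡ 3 mod 4, sign flips]
  = (3/7)    [31 ≡ 3 mod 7]
  = -(7/3)    [QR: both ≡ 3 mod 4, sign flips]
  = -(1/3)    [7 ≡ 1 mod 3]
  = -1    [(1/3) = 1]

-1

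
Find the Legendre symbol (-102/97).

-1

Reduce the numerator: -102 ≡ 92 (mod 97), so (-102/97) = (92/97).
Factor out 2: 92 = 2^2·23. Since 97 ≡ 1 (mod 8), (2/97) = +1, and (2/97)^2 = +1. Now have (23/97).
97 ≡ 1 (mod 4), so quadratic reciprocity gives (23/97) = (97/23). Reduce: 97 ≡ 5 (mod 23). Now have (5/23).
5 ≡ 1 (mod 4), so quadratic reciprocity gives (5/23) = (23/5). Reduce: 23 ≡ 3 (mod 5). Now have (3/5).
5 ≡ 1 (mod 4), so quadratic reciprocity gives (3/5) = (5/3). Reduce: 5 ≡ 2 (mod 3). Now have (2/3).
Factor out 2: 2 = 2. Since 3 ≡ 3 (mod 8), (2/3) = -1. Now have -(1/3).
(1/3) = 1. Collecting the sign factors: -1.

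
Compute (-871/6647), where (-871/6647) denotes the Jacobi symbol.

(-871/6647)
  = (5776/6647)    [-871 ≡ 5776 mod 6647]
  = (361/6647)    [6647 ≡ 7 mod 8 ⇒ (2/6647)^4 = +1]
  = (6647/361)    [QR: 361 ≡ 1 mod 4, sign kept]
  = (149/361)    [6647 ≡ 149 mod 361]
  = (361/149)    [QR: 149 ≡ 1 mod 4, sign kept]
  = (63/149)    [361 ≡ 63 mod 149]
  = (149/63)    [QR: 149 ≡ 1 mod 4, sign kept]
  = (23/63)    [149 ≡ 23 mod 63]
  = -(63/23)    [QR: both ≡ 3 mod 4, sign flips]
  = -(17/23)    [63 ≡ 17 mod 23]
  = -(23/17)    [QR: 17 ≡ 1 mod 4, sign kept]
  = -(6/17)    [23 ≡ 6 mod 17]
  = -(3/17)    [17 ≡ 1 mod 8 ⇒ (2/17) = +1]
  = -(17/3)    [QR: 17 ≡ 1 mod 4, sign kept]
  = -(2/3)    [17 ≡ 2 mod 3]
  = (1/3)    [3 ≡ 3 mod 8 ⇒ (2/3) = -1]
  = 1    [(1/3) = 1]

1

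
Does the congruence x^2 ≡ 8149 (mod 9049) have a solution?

8149 ≡ 1 (mod 4), so quadratic reciprocity gives (8149/9049) = (9049/8149). Reduce: 9049 ≡ 900 (mod 8149). Now have (900/8149).
Factor out 2: 900 = 2^2·225. Since 8149 ≡ 5 (mod 8), (2/8149) = -1, and (2/8149)^2 = +1. Now have (225/8149).
225 ≡ 1 (mod 4), so quadratic reciprocity gives (225/8149) = (8149/225). Reduce: 8149 ≡ 49 (mod 225). Now have (49/225).
49 ≡ 1 (mod 4), so quadratic reciprocity gives (49/225) = (225/49). Reduce: 225 ≡ 29 (mod 49). Now have (29/49).
29 ≡ 1 (mod 4), so quadratic reciprocity gives (29/49) = (49/29). Reduce: 49 ≡ 20 (mod 29). Now have (20/29).
Factor out 2: 20 = 2^2·5. Since 29 ≡ 5 (mod 8), (2/29) = -1, and (2/29)^2 = +1. Now have (5/29).
5 ≡ 1 (mod 4), so quadratic reciprocity gives (5/29) = (29/5). Reduce: 29 ≡ 4 (mod 5). Now have (4/5).
Factor out 2: 4 = 2^2. Since 5 ≡ 5 (mod 8), (2/5) = -1, and (2/5)^2 = +1. Now have (1/5).
(1/5) = 1. Collecting the sign factors: 1.
(8149/9049) = 1, and 9049 is prime, so 8149 is a quadratic residue mod 9049.

yes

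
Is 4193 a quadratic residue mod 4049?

(4193|4049)
  = (144|4049)    [4193 ≡ 144 mod 4049]
  = (9|4049)    [4049 ≡ 1 mod 8 ⇒ (2|4049)^4 = +1]
  = (4049|9)    [QR: 9 ≡ 1 mod 4, sign kept]
  = (8|9)    [4049 ≡ 8 mod 9]
  = (1|9)    [9 ≡ 1 mod 8 ⇒ (2|9)^3 = +1]
  = 1    [(1|9) = 1]
The Legendre symbol is 1, so x^2 ≡ 4193 (mod 4049) has solution.

yes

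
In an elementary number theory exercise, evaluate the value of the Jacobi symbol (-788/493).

(-788/493)
  = (788/493)    [493 ≡ 1 mod 4 ⇒ (-1/493) = +1]
  = (295/493)    [788 ≡ 295 mod 493]
  = (493/295)    [QR: 493 ≡ 1 mod 4, sign kept]
  = (198/295)    [493 ≡ 198 mod 295]
  = (99/295)    [295 ≡ 7 mod 8 ⇒ (2/295) = +1]
  = -(295/99)    [QR: both ≡ 3 mod 4, sign flips]
  = -(97/99)    [295 ≡ 97 mod 99]
  = -(99/97)    [QR: 97 ≡ 1 mod 4, sign kept]
  = -(2/97)    [99 ≡ 2 mod 97]
  = -(1/97)    [97 ≡ 1 mod 8 ⇒ (2/97) = +1]
  = -1    [(1/97) = 1]

-1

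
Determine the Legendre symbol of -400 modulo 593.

(-400/593)
  = (400/593)    [593 ≡ 1 mod 4 ⇒ (-1/593) = +1]
  = (25/593)    [593 ≡ 1 mod 8 ⇒ (2/593)^4 = +1]
  = (593/25)    [QR: 25 ≡ 1 mod 4, sign kept]
  = (18/25)    [593 ≡ 18 mod 25]
  = (9/25)    [25 ≡ 1 mod 8 ⇒ (2/25) = +1]
  = (25/9)    [QR: 9 ≡ 1 mod 4, sign kept]
  = (7/9)    [25 ≡ 7 mod 9]
  = (9/7)    [QR: 9 ≡ 1 mod 4, sign kept]
  = (2/7)    [9 ≡ 2 mod 7]
  = (1/7)    [7 ≡ 7 mod 8 ⇒ (2/7) = +1]
  = 1    [(1/7) = 1]

1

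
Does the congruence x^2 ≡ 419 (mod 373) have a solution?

Reduce the numerator: 419 ≡ 46 (mod 373), so (419/373) = (46/373).
Factor out 2: 46 = 2·23. Since 373 ≡ 5 (mod 8), (2/373) = -1. Now have -(23/373).
373 ≡ 1 (mod 4), so quadratic reciprocity gives (23/373) = (373/23). Reduce: 373 ≡ 5 (mod 23). Now have -(5/23).
5 ≡ 1 (mod 4), so quadratic reciprocity gives (5/23) = (23/5). Reduce: 23 ≡ 3 (mod 5). Now have -(3/5).
5 ≡ 1 (mod 4), so quadratic reciprocity gives (3/5) = (5/3). Reduce: 5 ≡ 2 (mod 3). Now have -(2/3).
Factor out 2: 2 = 2. Since 3 ≡ 3 (mod 8), (2/3) = -1. Now have (1/3).
(1/3) = 1. Collecting the sign factors: 1.
The Legendre symbol is 1, so x^2 ≡ 419 (mod 373) has solution.

yes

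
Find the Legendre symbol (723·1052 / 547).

By multiplicativity, (723·1052 / 547) = (723 / 547)·(1052 / 547).
First factor (723 / 547):
Reduce the numerator: 723 ≡ 176 (mod 547), so (723 / 547) = (176 / 547).
Factor out 2: 176 = 2^4·11. Since 547 ≡ 3 (mod 8), (2 / 547) = -1, and (2 / 547)^4 = +1. Now have (11 / 547).
Both 11 ≡ 3 and 547 ≡ 3 (mod 4), so reciprocity gives (11 / 547) = -(547 / 11). Reduce: 547 ≡ 8 (mod 11). Now have -(8 / 11).
Factor out 2: 8 = 2^3. Since 11 ≡ 3 (mod 8), (2 / 11) = -1, and (2 / 11)^3 = -1. Now have (1 / 11).
(1 / 11) = 1. Collecting the sign factors: 1.
Second factor (1052 / 547):
Reduce the numerator: 1052 ≡ 505 (mod 547), so (1052 / 547) = (505 / 547).
505 ≡ 1 (mod 4), so quadratic reciprocity gives (505 / 547) = (547 / 505). Reduce: 547 ≡ 42 (mod 505). Now have (42 / 505).
Factor out 2: 42 = 2·21. Since 505 ≡ 1 (mod 8), (2 / 505) = +1. Now have (21 / 505).
21 ≡ 1 (mod 4), so quadratic reciprocity gives (21 / 505) = (505 / 21). Reduce: 505 ≡ 1 (mod 21). Now have (1 / 21).
(1 / 21) = 1. Collecting the sign factors: 1.
Product: (1)·(1) = 1.

1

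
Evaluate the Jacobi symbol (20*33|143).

By multiplicativity, (20·33|143) = (20|143)·(33|143).
First factor (20|143):
(20|143)
  = (5|143)    [143 ≡ 7 mod 8 ⇒ (2|143)^2 = +1]
  = (143|5)    [QR: 5 ≡ 1 mod 4, sign kept]
  = (3|5)    [143 ≡ 3 mod 5]
  = (5|3)    [QR: 5 ≡ 1 mod 4, sign kept]
  = (2|3)    [5 ≡ 2 mod 3]
  = -(1|3)    [3 ≡ 3 mod 8 ⇒ (2|3) = -1]
  = -1    [(1|3) = 1]
Second factor (33|143):
(33|143)
  = (143|33)    [QR: 33 ≡ 1 mod 4, sign kept]
  = (11|33)    [143 ≡ 11 mod 33]
  = (33|11)    [QR: 33 ≡ 1 mod 4, sign kept]
  = (0|11)    [33 ≡ 0 mod 11]
  = 0    [numerator 0, gcd > 1]
Product: (-1)·(0) = 0.

0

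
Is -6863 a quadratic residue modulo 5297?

yes

Pull out -1: (-6863|5297) = (-1|5297)·(6863|5297). Since 5297 ≡ 1 (mod 4), (-1|5297) = +1. Now have (6863|5297).
Reduce the numerator: 6863 ≡ 1566 (mod 5297), so (6863|5297) = (1566|5297).
Factor out 2: 1566 = 2·783. Since 5297 ≡ 1 (mod 8), (2|5297) = +1. Now have (783|5297).
5297 ≡ 1 (mod 4), so quadratic reciprocity gives (783|5297) = (5297|783). Reduce: 5297 ≡ 599 (mod 783). Now have (599|783).
Both 599 ≡ 3 and 783 ≡ 3 (mod 4), so reciprocity gives (599|783) = -(783|599). Reduce: 783 ≡ 184 (mod 599). Now have -(184|599).
Factor out 2: 184 = 2^3·23. Since 599 ≡ 7 (mod 8), (2|599) = +1, and (2|599)^3 = +1. Now have -(23|599).
Both 23 ≡ 3 and 599 ≡ 3 (mod 4), so reciprocity gives (23|599) = -(599|23). Reduce: 599 ≡ 1 (mod 23). Now have (1|23).
(1|23) = 1. Collecting the sign factors: 1.
(-6863|5297) = 1, and 5297 is prime, so -6863 is a quadratic residue mod 5297.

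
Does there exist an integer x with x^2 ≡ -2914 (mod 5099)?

yes

(-2914|5099)
  = (2185|5099)    [-2914 ≡ 2185 mod 5099]
  = (5099|2185)    [QR: 2185 ≡ 1 mod 4, sign kept]
  = (729|2185)    [5099 ≡ 729 mod 2185]
  = (2185|729)    [QR: 729 ≡ 1 mod 4, sign kept]
  = (727|729)    [2185 ≡ 727 mod 729]
  = (729|727)    [QR: 729 ≡ 1 mod 4, sign kept]
  = (2|727)    [729 ≡ 2 mod 727]
  = (1|727)    [727 ≡ 7 mod 8 ⇒ (2|727) = +1]
  = 1    [(1|727) = 1]
(-2914|5099) = 1, and 5099 is prime, so -2914 is a quadratic residue mod 5099.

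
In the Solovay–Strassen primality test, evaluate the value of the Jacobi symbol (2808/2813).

-1

Factor out 2: 2808 = 2^3·351. Since 2813 ≡ 5 (mod 8), (2/2813) = -1, and (2/2813)^3 = -1. Now have -(351/2813).
2813 ≡ 1 (mod 4), so quadratic reciprocity gives (351/2813) = (2813/351). Reduce: 2813 ≡ 5 (mod 351). Now have -(5/351).
5 ≡ 1 (mod 4), so quadratic reciprocity gives (5/351) = (351/5). Reduce: 351 ≡ 1 (mod 5). Now have -(1/5).
(1/5) = 1. Collecting the sign factors: -1.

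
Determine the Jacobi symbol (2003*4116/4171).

By multiplicativity, (2003·4116/4171) = (2003/4171)·(4116/4171).
First factor (2003/4171):
(2003/4171)
  = -(4171/2003)    [QR: both ≡ 3 mod 4, sign flips]
  = -(165/2003)    [4171 ≡ 165 mod 2003]
  = -(2003/165)    [QR: 165 ≡ 1 mod 4, sign kept]
  = -(23/165)    [2003 ≡ 23 mod 165]
  = -(165/23)    [QR: 165 ≡ 1 mod 4, sign kept]
  = -(4/23)    [165 ≡ 4 mod 23]
  = -(1/23)    [23 ≡ 7 mod 8 ⇒ (2/23)^2 = +1]
  = -1    [(1/23) = 1]
Second factor (4116/4171):
(4116/4171)
  = (1029/4171)    [4171 ≡ 3 mod 8 ⇒ (2/4171)^2 = +1]
  = (4171/1029)    [QR: 1029 ≡ 1 mod 4, sign kept]
  = (55/1029)    [4171 ≡ 55 mod 1029]
  = (1029/55)    [QR: 1029 ≡ 1 mod 4, sign kept]
  = (39/55)    [1029 ≡ 39 mod 55]
  = -(55/39)    [QR: both ≡ 3 mod 4, sign flips]
  = -(16/39)    [55 ≡ 16 mod 39]
  = -(1/39)    [39 ≡ 7 mod 8 ⇒ (2/39)^4 = +1]
  = -1    [(1/39) = 1]
Product: (-1)·(-1) = 1.

1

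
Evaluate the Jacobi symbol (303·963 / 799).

-1

By multiplicativity, (303·963 / 799) = (303 / 799)·(963 / 799).
First factor (303 / 799):
Both 303 ≡ 3 and 799 ≡ 3 (mod 4), so reciprocity gives (303 / 799) = -(799 / 303). Reduce: 799 ≡ 193 (mod 303). Now have -(193 / 303).
193 ≡ 1 (mod 4), so quadratic reciprocity gives (193 / 303) = (303 / 193). Reduce: 303 ≡ 110 (mod 193). Now have -(110 / 193).
Factor out 2: 110 = 2·55. Since 193 ≡ 1 (mod 8), (2 / 193) = +1. Now have -(55 / 193).
193 ≡ 1 (mod 4), so quadratic reciprocity gives (55 / 193) = (193 / 55). Reduce: 193 ≡ 28 (mod 55). Now have -(28 / 55).
Factor out 2: 28 = 2^2·7. Since 55 ≡ 7 (mod 8), (2 / 55) = +1, and (2 / 55)^2 = +1. Now have -(7 / 55).
Both 7 ≡ 3 and 55 ≡ 3 (mod 4), so reciprocity gives (7 / 55) = -(55 / 7). Reduce: 55 ≡ 6 (mod 7). Now have (6 / 7).
Factor out 2: 6 = 2·3. Since 7 ≡ 7 (mod 8), (2 / 7) = +1. Now have (3 / 7).
Both 3 ≡ 3 and 7 ≡ 3 (mod 4), so reciprocity gives (3 / 7) = -(7 / 3). Reduce: 7 ≡ 1 (mod 3). Now have -(1 / 3).
(1 / 3) = 1. Collecting the sign factors: -1.
Second factor (963 / 799):
Reduce the numerator: 963 ≡ 164 (mod 799), so (963 / 799) = (164 / 799).
Factor out 2: 164 = 2^2·41. Since 799 ≡ 7 (mod 8), (2 / 799) = +1, and (2 / 799)^2 = +1. Now have (41 / 799).
41 ≡ 1 (mod 4), so quadratic reciprocity gives (41 / 799) = (799 / 41). Reduce: 799 ≡ 20 (mod 41). Now have (20 / 41).
Factor out 2: 20 = 2^2·5. Since 41 ≡ 1 (mod 8), (2 / 41) = +1, and (2 / 41)^2 = +1. Now have (5 / 41).
5 ≡ 1 (mod 4), so quadratic reciprocity gives (5 / 41) = (41 / 5). Reduce: 41 ≡ 1 (mod 5). Now have (1 / 5).
(1 / 5) = 1. Collecting the sign factors: 1.
Product: (-1)·(1) = -1.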